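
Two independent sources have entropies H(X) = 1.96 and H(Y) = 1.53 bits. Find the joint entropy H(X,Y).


For independent variables, H(X,Y) = H(X) + H(Y) = 1.96 + 1.53 = 3.49

3.49 bits


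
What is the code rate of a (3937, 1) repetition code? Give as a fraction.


Rate = k/n = 1/3937

1/3937


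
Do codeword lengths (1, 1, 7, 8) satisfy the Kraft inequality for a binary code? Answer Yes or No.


Kraft sum = sum(2^(-l_i)) = 1.0117, need <= 1. Result: violated (a binary prefix-free code with these lengths cannot exist)

No


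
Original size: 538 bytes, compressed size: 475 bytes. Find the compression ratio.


Ratio = original / compressed = 538 / 475 = 1.1326

1.1326


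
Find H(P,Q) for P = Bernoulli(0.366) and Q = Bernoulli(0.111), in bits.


H(P,Q) = -p*log2(q) - (1-p)*log2(1-q). -0.366*log2(0.111) = 1.160721; -0.634*log2(0.889) = 0.107618. H(P,Q) = 1.160721 + 0.107618 = 1.2683

1.2683 bits


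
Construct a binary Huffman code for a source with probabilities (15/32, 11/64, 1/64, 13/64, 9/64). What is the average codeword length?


Huffman construction (repeatedly merge the two least-probable nodes; each merge adds 1 bit to every symbol beneath it): 1/64 + 9/64 = 5/32; 5/32 + 11/64 = 21/64; 13/64 + 21/64 = 17/32; 15/32 + 17/32 = 1. Resulting codeword lengths (in the order the probabilities were given): (1, 3, 4, 2, 4). L_avg = sum(p_i * l_i) = 15/32*1 + 11/64*3 + 1/64*4 + 13/64*2 + 9/64*4 = 129/64 = 2.0156

2.0156 bits


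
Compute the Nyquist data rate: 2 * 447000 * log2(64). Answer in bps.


Rate = 2 * B * log2(M) = 2 * 447000 * 6.0 = 5364000.0

5364000.0 bps


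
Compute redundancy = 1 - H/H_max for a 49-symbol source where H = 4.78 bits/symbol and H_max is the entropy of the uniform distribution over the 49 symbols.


H_max = log2(K) = log2(49) = 5.6147 bits/symbol. Redundancy = 1 - H/H_max = 1 - 4.78/5.6147 = 1 - 0.8513 = 0.1487

0.1487


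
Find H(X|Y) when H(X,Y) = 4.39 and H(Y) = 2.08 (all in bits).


H(X|Y) = H(X,Y) - H(Y) = 4.39 - 2.08 = 2.31

2.31 bits


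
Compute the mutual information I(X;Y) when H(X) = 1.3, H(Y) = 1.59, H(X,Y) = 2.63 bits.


I(X;Y) = H(X) + H(Y) - H(X,Y) = 1.3 + 1.59 - 2.63 = 0.26

0.26 bits


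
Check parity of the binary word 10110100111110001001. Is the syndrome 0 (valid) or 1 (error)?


Syndrome = XOR of all bits = 1 XOR 0 XOR 1 XOR 1 XOR 0 XOR 1 XOR 0 XOR 0 XOR 1 XOR 1 XOR 1 XOR 1 XOR 1 XOR 0 XOR 0 XOR 0 XOR 1 XOR 0 XOR 0 XOR 1 = 1

1


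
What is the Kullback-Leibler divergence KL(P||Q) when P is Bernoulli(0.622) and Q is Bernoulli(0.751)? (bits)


KL = p*log2(p/q) + (1-p)*log2((1-p)/(1-q)) = 0.622*log2(0.622/0.751) + 0.378*log2(0.378/0.249) = 0.0585

0.0585 bits


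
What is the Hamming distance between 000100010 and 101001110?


Count differing positions: ^ . ^ ^ . ^ ^ . . = 5 differences

5


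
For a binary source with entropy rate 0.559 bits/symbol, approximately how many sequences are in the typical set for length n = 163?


log2|A_typical| = nH = 163 * 0.559 = 91.117, so |A_typical| ~ 2^91.117 = 2.685e+27

2.685e+27


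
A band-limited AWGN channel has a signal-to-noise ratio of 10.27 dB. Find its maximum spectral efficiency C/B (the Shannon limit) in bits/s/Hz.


SNR_linear = 10^(10.27/10) = 10.6414; C/B = log2(1 + SNR_linear) = log2(1 + 10.6414) = 3.5412

3.5412 bits/s/Hz


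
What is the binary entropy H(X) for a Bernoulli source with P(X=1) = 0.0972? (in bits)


H = -p*log2(p) - (1-p)*log2(1-p). -0.0972*log2(0.0972) = 0.326874; -0.9028*log2(0.9028) = 0.133183. H = 0.326874 + 0.133183 = 0.4601

0.4601 bits


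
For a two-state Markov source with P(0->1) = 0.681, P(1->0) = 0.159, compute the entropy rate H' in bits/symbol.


Stationary distribution: pi_0 = p10/(p01+p10) = 0.1893, pi_1 = 0.8107. Entropy rate H' = pi_0*H(p01) + pi_1*H(p10) = 0.1893*0.9033 + 0.8107*0.6319 = 0.6833

0.6833 bits/symbol


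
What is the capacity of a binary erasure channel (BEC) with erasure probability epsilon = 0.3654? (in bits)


C = 1 - epsilon = 1 - 0.3654 = 0.6346

0.6346 bits


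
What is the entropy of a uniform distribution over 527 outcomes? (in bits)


H = log2(n) = log2(527) = 9.0417

9.0417 bits


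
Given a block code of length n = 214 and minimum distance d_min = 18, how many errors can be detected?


Detection capability = d_min - 1 = 18 - 1 = 17

17 errors


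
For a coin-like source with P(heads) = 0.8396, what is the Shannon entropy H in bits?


H = -p*log2(p) - (1-p)*log2(1-p). -0.8396*log2(0.8396) = 0.211769; -0.1604*log2(0.1604) = 0.423497. H = 0.211769 + 0.423497 = 0.6353

0.6353 bits


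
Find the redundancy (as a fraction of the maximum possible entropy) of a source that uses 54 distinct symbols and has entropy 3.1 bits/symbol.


H_max = log2(K) = log2(54) = 5.7549 bits/symbol. Redundancy = 1 - H/H_max = 1 - 3.1/5.7549 = 1 - 0.5387 = 0.4613

0.4613


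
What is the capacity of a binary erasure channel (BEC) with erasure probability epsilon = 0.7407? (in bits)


C = 1 - epsilon = 1 - 0.7407 = 0.2593

0.2593 bits


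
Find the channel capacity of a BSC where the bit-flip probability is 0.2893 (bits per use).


H(p) = -p*log2(p) - (1-p)*log2(1-p) = -0.2893*log2(0.2893) - 0.7107*log2(0.7107) = 0.517662 + 0.350153 = 0.8678. C = 1 - H(p) = 1 - 0.8678 = 0.1322

0.1322 bits


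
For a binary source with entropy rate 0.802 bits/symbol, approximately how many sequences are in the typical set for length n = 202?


log2|A_typical| = nH = 202 * 0.802 = 162.004, so |A_typical| ~ 2^162.004 = 5.862e+48

5.862e+48


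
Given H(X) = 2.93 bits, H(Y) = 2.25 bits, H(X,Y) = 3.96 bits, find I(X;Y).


I(X;Y) = H(X) + H(Y) - H(X,Y) = 2.93 + 2.25 - 3.96 = 1.22

1.22 bits


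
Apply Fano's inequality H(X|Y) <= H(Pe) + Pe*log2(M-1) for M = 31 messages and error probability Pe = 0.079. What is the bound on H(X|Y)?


H(Pe) = -Pe*log2(Pe) - (1-Pe)*log2(1-Pe) = -0.079*log2(0.079) - 0.921*log2(0.921) = 0.289298 + 0.109348 = 0.3986. Pe*log2(M-1) = 0.079*log2(30) = 0.387644. Bound = H(Pe) + Pe*log2(M-1) = 0.289298 + 0.109348 + 0.387644 = 0.7863

0.7863 bits


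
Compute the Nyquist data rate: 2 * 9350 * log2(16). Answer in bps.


Rate = 2 * B * log2(M) = 2 * 9350 * 4.0 = 74800.0

74800.0 bps


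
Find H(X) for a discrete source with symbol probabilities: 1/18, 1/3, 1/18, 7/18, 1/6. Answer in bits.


H = -sum(p_i * log2(p_i)). Terms: -(1/18)*log2(1/18) = 0.231663; -(1/3)*log2(1/3) = 0.528321; -(1/18)*log2(1/18) = 0.231663; -(7/18)*log2(7/18) = 0.529888; -(1/6)*log2(1/6) = 0.430827. H = 0.231663 + 0.528321 + 0.231663 + 0.529888 + 0.430827 = 1.9524

1.9524 bits


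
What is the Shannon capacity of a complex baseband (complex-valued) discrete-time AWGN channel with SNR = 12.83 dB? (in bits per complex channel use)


SNR_linear = 10^(12.83/10) = 19.1867; C = log2(1 + SNR_linear) = log2(1 + 19.1867) = 4.3353

4.3353 bits/channel use


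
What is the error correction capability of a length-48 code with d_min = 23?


Correction capability = floor((d-1)/2) = floor((23-1)/2) = 11

11 errors


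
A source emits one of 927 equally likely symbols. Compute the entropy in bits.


H = log2(n) = log2(927) = 9.8564

9.8564 bits


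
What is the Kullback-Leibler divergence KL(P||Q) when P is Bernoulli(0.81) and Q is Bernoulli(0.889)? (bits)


KL = p*log2(p/q) + (1-p)*log2((1-p)/(1-q)) = 0.81*log2(0.81/0.889) + 0.19*log2(0.19/0.111) = 0.0386

0.0386 bits


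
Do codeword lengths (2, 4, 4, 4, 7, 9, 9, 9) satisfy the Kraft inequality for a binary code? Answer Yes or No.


Kraft sum = sum(2^(-l_i)) = 0.4512, need <= 1. Result: satisfied (a binary prefix-free code with these lengths exists)

Yes


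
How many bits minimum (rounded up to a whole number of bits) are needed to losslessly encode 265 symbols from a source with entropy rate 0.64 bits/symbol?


Minimum bits >= n * H = 265 * 0.64 = 169.6, rounded up to a whole number of bits = 170

170 bits


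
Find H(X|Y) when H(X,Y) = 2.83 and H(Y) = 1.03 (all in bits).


H(X|Y) = H(X,Y) - H(Y) = 2.83 - 1.03 = 1.8

1.8 bits


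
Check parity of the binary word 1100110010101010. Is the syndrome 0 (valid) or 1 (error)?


Syndrome = XOR of all bits = 1 XOR 1 XOR 0 XOR 0 XOR 1 XOR 1 XOR 0 XOR 0 XOR 1 XOR 0 XOR 1 XOR 0 XOR 1 XOR 0 XOR 1 XOR 0 = 0

0


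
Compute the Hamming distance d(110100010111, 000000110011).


Count differing positions: ^ ^ . ^ . . ^ . . ^ . . = 5 differences

5


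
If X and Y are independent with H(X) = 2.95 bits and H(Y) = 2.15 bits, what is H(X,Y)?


For independent variables, H(X,Y) = H(X) + H(Y) = 2.95 + 2.15 = 5.1

5.1 bits


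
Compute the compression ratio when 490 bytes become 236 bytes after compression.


Ratio = original / compressed = 490 / 236 = 2.0763

2.0763


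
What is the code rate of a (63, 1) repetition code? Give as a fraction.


Rate = k/n = 1/63

1/63


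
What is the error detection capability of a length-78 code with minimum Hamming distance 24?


Detection capability = d_min - 1 = 24 - 1 = 23

23 errors


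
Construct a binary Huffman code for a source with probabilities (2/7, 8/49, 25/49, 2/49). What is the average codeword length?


Huffman construction (repeatedly merge the two least-probable nodes; each merge adds 1 bit to every symbol beneath it): 2/49 + 8/49 = 10/49; 10/49 + 2/7 = 24/49; 24/49 + 25/49 = 1. Resulting codeword lengths (in the order the probabilities were given): (2, 3, 1, 3). L_avg = sum(p_i * l_i) = 2/7*2 + 8/49*3 + 25/49*1 + 2/49*3 = 83/49 = 1.6939

1.6939 bits


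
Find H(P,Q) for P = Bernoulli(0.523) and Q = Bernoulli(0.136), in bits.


H(P,Q) = -p*log2(q) - (1-p)*log2(1-q). -0.523*log2(0.136) = 1.505362; -0.477*log2(0.864) = 0.100598. H(P,Q) = 1.505362 + 0.100598 = 1.606

1.606 bits


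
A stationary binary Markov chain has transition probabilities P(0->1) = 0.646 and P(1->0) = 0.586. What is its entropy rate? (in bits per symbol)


Stationary distribution: pi_0 = p10/(p01+p10) = 0.4756, pi_1 = 0.5244. Entropy rate H' = pi_0*H(p01) + pi_1*H(p10) = 0.4756*0.9376 + 0.5244*0.9786 = 0.9591

0.9591 bits/symbol


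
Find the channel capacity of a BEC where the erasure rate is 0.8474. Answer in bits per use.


C = 1 - epsilon = 1 - 0.8474 = 0.1526

0.1526 bits


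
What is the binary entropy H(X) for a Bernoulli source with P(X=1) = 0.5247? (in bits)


H = -p*log2(p) - (1-p)*log2(1-p). -0.5247*log2(0.5247) = 0.488199; -0.4753*log2(0.4753) = 0.510040. H = 0.488199 + 0.510040 = 0.9982

0.9982 bits


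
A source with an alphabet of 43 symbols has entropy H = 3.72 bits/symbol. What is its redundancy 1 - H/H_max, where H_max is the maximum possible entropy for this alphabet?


H_max = log2(K) = log2(43) = 5.4263 bits/symbol. Redundancy = 1 - H/H_max = 1 - 3.72/5.4263 = 1 - 0.6856 = 0.3144

0.3144


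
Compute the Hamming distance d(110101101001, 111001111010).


Count differing positions: . . ^ ^ . . . ^ . . ^ ^ = 5 differences

5


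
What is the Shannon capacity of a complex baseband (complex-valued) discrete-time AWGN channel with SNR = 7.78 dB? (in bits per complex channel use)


SNR_linear = 10^(7.78/10) = 5.9979; C = log2(1 + SNR_linear) = log2(1 + 5.9979) = 2.8069

2.8069 bits/channel use


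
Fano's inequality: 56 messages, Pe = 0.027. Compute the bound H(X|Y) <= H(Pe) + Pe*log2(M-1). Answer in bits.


H(Pe) = -Pe*log2(Pe) - (1-Pe)*log2(1-Pe) = -0.027*log2(0.027) - 0.973*log2(0.973) = 0.140694 + 0.038422 = 0.1791. Pe*log2(M-1) = 0.027*log2(55) = 0.156097. Bound = H(Pe) + Pe*log2(M-1) = 0.140694 + 0.038422 + 0.156097 = 0.3352

0.3352 bits


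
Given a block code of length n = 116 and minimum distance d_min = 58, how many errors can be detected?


Detection capability = d_min - 1 = 58 - 1 = 57

57 errors


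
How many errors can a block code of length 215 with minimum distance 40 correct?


Correction capability = floor((d-1)/2) = floor((40-1)/2) = 19

19 errors


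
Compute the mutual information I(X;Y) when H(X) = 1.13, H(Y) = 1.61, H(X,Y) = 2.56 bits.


I(X;Y) = H(X) + H(Y) - H(X,Y) = 1.13 + 1.61 - 2.56 = 0.18

0.18 bits


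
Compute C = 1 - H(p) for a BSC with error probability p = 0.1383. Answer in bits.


H(p) = -p*log2(p) - (1-p)*log2(1-p) = -0.1383*log2(0.1383) - 0.8617*log2(0.8617) = 0.394726 + 0.185044 = 0.5798. C = 1 - H(p) = 1 - 0.5798 = 0.4202

0.4202 bits


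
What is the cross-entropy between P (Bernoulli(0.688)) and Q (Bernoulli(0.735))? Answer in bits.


H(P,Q) = -p*log2(q) - (1-p)*log2(1-q). -0.688*log2(0.735) = 0.305598; -0.312*log2(0.265) = 0.597772. H(P,Q) = 0.305598 + 0.597772 = 0.9034

0.9034 bits


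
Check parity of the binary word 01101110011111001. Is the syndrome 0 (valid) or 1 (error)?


Syndrome = XOR of all bits = 0 XOR 1 XOR 1 XOR 0 XOR 1 XOR 1 XOR 1 XOR 0 XOR 0 XOR 1 XOR 1 XOR 1 XOR 1 XOR 1 XOR 0 XOR 0 XOR 1 = 1

1


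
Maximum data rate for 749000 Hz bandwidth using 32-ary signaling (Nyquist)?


Rate = 2 * B * log2(M) = 2 * 749000 * 5.0 = 7490000.0

7490000.0 bps


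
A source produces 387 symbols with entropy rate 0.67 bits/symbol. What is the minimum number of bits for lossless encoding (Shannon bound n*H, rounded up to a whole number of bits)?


Minimum bits >= n * H = 387 * 0.67 = 259.29, rounded up to a whole number of bits = 260

260 bits


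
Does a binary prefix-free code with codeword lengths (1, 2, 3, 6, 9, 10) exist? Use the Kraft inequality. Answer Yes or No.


Kraft sum = sum(2^(-l_i)) = 0.8936, need <= 1. Result: satisfied (a binary prefix-free code with these lengths exists)

Yes


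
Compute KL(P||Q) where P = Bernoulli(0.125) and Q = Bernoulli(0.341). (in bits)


KL = p*log2(p/q) + (1-p)*log2((1-p)/(1-q)) = 0.125*log2(0.125/0.341) + 0.875*log2(0.875/0.659) = 0.1769

0.1769 bits


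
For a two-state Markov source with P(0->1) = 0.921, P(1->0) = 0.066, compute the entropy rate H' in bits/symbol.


Stationary distribution: pi_0 = p10/(p01+p10) = 0.0669, pi_1 = 0.9331. Entropy rate H' = pi_0*H(p01) + pi_1*H(p10) = 0.0669*0.3986 + 0.9331*0.3508 = 0.354

0.354 bits/symbol


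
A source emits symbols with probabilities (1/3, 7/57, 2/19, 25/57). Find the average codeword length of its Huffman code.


Huffman construction (repeatedly merge the two least-probable nodes; each merge adds 1 bit to every symbol beneath it): 2/19 + 7/57 = 13/57; 13/57 + 1/3 = 32/57; 25/57 + 32/57 = 1. Resulting codeword lengths (in the order the probabilities were given): (2, 3, 3, 1). L_avg = sum(p_i * l_i) = 1/3*2 + 7/57*3 + 2/19*3 + 25/57*1 = 34/19 = 1.7895

1.7895 bits


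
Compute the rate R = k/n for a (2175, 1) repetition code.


Rate = k/n = 1/2175

1/2175


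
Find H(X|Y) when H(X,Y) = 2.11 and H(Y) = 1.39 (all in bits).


H(X|Y) = H(X,Y) - H(Y) = 2.11 - 1.39 = 0.72

0.72 bits


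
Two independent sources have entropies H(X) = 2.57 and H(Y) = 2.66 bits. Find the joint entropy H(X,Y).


For independent variables, H(X,Y) = H(X) + H(Y) = 2.57 + 2.66 = 5.23

5.23 bits


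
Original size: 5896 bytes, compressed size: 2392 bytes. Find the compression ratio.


Ratio = original / compressed = 5896 / 2392 = 2.4649

2.4649


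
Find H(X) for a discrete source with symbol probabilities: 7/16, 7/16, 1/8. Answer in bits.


H = -sum(p_i * log2(p_i)). Terms: -(7/16)*log2(7/16) = 0.521782; -(7/16)*log2(7/16) = 0.521782; -(1/8)*log2(1/8) = 0.375000. H = 0.521782 + 0.521782 + 0.375000 = 1.4186

1.4186 bits


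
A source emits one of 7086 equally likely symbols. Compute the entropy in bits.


H = log2(n) = log2(7086) = 12.7908

12.7908 bits


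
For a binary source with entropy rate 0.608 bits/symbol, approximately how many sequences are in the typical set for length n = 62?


log2|A_typical| = nH = 62 * 0.608 = 37.696, so |A_typical| ~ 2^37.696 = 2.227e+11

2.227e+11


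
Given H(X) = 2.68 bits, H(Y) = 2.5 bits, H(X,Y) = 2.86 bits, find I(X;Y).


I(X;Y) = H(X) + H(Y) - H(X,Y) = 2.68 + 2.5 - 2.86 = 2.32

2.32 bits


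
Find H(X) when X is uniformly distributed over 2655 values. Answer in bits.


H = log2(n) = log2(2655) = 11.3745

11.3745 bits


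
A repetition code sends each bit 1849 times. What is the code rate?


Rate = k/n = 1/1849

1/1849


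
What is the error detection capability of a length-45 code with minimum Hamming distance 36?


Detection capability = d_min - 1 = 36 - 1 = 35

35 errors


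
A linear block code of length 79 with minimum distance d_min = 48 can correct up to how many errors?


Correction capability = floor((d-1)/2) = floor((48-1)/2) = 23

23 errors


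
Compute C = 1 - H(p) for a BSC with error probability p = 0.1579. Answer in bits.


H(p) = -p*log2(p) - (1-p)*log2(1-p) = -0.1579*log2(0.1579) - 0.8421*log2(0.8421) = 0.420475 + 0.208787 = 0.6293. C = 1 - H(p) = 1 - 0.6293 = 0.3707

0.3707 bits


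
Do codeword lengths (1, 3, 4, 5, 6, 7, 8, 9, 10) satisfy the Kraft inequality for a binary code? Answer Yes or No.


Kraft sum = sum(2^(-l_i)) = 0.749, need <= 1. Result: satisfied (a binary prefix-free code with these lengths exists)

Yes


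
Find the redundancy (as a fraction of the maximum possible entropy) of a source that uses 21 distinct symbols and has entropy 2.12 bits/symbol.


H_max = log2(K) = log2(21) = 4.3923 bits/symbol. Redundancy = 1 - H/H_max = 1 - 2.12/4.3923 = 1 - 0.4827 = 0.5173

0.5173


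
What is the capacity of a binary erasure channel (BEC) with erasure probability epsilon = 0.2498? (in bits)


C = 1 - epsilon = 1 - 0.2498 = 0.7502

0.7502 bits


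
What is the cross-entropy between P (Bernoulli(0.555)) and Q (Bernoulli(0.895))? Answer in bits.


H(P,Q) = -p*log2(q) - (1-p)*log2(1-q). -0.555*log2(0.895) = 0.088822; -0.445*log2(0.105) = 1.446935. H(P,Q) = 0.088822 + 1.446935 = 1.5358

1.5358 bits


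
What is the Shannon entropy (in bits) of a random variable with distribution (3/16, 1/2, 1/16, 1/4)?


H = -sum(p_i * log2(p_i)). Terms: -(3/16)*log2(3/16) = 0.452820; -(1/2)*log2(1/2) = 0.500000; -(1/16)*log2(1/16) = 0.250000; -(1/4)*log2(1/4) = 0.500000. H = 0.452820 + 0.500000 + 0.250000 + 0.500000 = 1.7028

1.7028 bits


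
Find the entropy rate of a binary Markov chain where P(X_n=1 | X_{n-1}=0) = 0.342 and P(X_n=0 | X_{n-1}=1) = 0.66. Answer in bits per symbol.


Stationary distribution: pi_0 = p10/(p01+p10) = 0.6587, pi_1 = 0.3413. Entropy rate H' = pi_0*H(p01) + pi_1*H(p10) = 0.6587*0.9267 + 0.3413*0.9248 = 0.9261

0.9261 bits/symbol


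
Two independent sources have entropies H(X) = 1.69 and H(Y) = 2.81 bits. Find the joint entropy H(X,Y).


For independent variables, H(X,Y) = H(X) + H(Y) = 1.69 + 2.81 = 4.5

4.5 bits


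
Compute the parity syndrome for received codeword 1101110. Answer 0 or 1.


Syndrome = XOR of all bits = 1 XOR 1 XOR 0 XOR 1 XOR 1 XOR 1 XOR 0 = 1

1


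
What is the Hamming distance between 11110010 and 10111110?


Count differing positions: . ^ . . ^ ^ . . = 3 differences

3


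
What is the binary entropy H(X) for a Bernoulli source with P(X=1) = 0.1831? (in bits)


H = -p*log2(p) - (1-p)*log2(1-p). -0.1831*log2(0.1831) = 0.448466; -0.8169*log2(0.8169) = 0.238346. H = 0.448466 + 0.238346 = 0.6868

0.6868 bits


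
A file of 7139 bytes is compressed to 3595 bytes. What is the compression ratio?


Ratio = original / compressed = 7139 / 3595 = 1.9858

1.9858


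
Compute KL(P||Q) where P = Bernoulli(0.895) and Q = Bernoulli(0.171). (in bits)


KL = p*log2(p/q) + (1-p)*log2((1-p)/(1-q)) = 0.895*log2(0.895/0.171) + 0.105*log2(0.105/0.829) = 1.8242

1.8242 bits


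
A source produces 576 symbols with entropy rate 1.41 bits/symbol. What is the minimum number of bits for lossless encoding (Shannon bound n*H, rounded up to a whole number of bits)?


Minimum bits >= n * H = 576 * 1.41 = 812.16, rounded up to a whole number of bits = 813

813 bits


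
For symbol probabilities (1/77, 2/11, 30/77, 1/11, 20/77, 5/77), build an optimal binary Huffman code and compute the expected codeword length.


Huffman construction (repeatedly merge the two least-probable nodes; each merge adds 1 bit to every symbol beneath it): 1/77 + 5/77 = 6/77; 6/77 + 1/11 = 13/77; 13/77 + 2/11 = 27/77; 20/77 + 27/77 = 47/77; 30/77 + 47/77 = 1. Resulting codeword lengths (in the order the probabilities were given): (5, 3, 1, 4, 2, 5). L_avg = sum(p_i * l_i) = 1/77*5 + 2/11*3 + 30/77*1 + 1/11*4 + 20/77*2 + 5/77*5 = 170/77 = 2.2078

2.2078 bits


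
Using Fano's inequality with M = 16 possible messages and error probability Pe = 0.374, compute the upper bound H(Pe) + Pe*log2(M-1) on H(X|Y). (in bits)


H(Pe) = -Pe*log2(Pe) - (1-Pe)*log2(1-Pe) = -0.374*log2(0.374) - 0.626*log2(0.626) = 0.530665 + 0.423029 = 0.9537. Pe*log2(M-1) = 0.374*log2(15) = 1.461177. Bound = H(Pe) + Pe*log2(M-1) = 0.530665 + 0.423029 + 1.461177 = 2.4149

2.4149 bits


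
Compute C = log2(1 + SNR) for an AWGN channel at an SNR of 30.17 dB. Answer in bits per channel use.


SNR_linear = 10^(30.17/10) = 1039.9202; C = log2(1 + SNR_linear) = log2(1 + 1039.9202) = 10.0236

10.0236 bits/channel use


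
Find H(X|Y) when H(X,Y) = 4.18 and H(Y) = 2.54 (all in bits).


H(X|Y) = H(X,Y) - H(Y) = 4.18 - 2.54 = 1.64

1.64 bits


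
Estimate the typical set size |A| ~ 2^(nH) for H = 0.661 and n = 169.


log2|A_typical| = nH = 169 * 0.661 = 111.709, so |A_typical| ~ 2^111.709 = 4.244e+33

4.244e+33


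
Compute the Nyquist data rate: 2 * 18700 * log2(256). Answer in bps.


Rate = 2 * B * log2(M) = 2 * 18700 * 8.0 = 299200.0

299200.0 bps


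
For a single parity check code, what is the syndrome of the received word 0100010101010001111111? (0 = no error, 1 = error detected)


Syndrome = XOR of all bits = 0 XOR 1 XOR 0 XOR 0 XOR 0 XOR 1 XOR 0 XOR 1 XOR 0 XOR 1 XOR 0 XOR 1 XOR 0 XOR 0 XOR 0 XOR 1 XOR 1 XOR 1 XOR 1 XOR 1 XOR 1 XOR 1 = 0

0


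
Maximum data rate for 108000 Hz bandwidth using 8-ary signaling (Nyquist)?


Rate = 2 * B * log2(M) = 2 * 108000 * 3.0 = 648000.0

648000.0 bps


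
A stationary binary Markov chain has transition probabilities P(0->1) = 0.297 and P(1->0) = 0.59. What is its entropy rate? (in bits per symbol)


Stationary distribution: pi_0 = p10/(p01+p10) = 0.6652, pi_1 = 0.3348. Entropy rate H' = pi_0*H(p01) + pi_1*H(p10) = 0.6652*0.8776 + 0.3348*0.9765 = 0.9107

0.9107 bits/symbol


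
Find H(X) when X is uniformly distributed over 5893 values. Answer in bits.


H = log2(n) = log2(5893) = 12.5248

12.5248 bits


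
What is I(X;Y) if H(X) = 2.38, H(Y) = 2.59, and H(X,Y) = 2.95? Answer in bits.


I(X;Y) = H(X) + H(Y) - H(X,Y) = 2.38 + 2.59 - 2.95 = 2.02

2.02 bits


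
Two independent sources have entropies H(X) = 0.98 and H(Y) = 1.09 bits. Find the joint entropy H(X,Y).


For independent variables, H(X,Y) = H(X) + H(Y) = 0.98 + 1.09 = 2.07

2.07 bits


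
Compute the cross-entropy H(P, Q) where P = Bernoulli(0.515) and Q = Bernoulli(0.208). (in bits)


H(P,Q) = -p*log2(q) - (1-p)*log2(1-q). -0.515*log2(0.208) = 1.166652; -0.485*log2(0.792) = 0.163167. H(P,Q) = 1.166652 + 0.163167 = 1.3298

1.3298 bits


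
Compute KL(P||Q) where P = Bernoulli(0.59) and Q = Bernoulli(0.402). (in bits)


KL = p*log2(p/q) + (1-p)*log2((1-p)/(1-q)) = 0.59*log2(0.59/0.402) + 0.41*log2(0.41/0.598) = 0.1033

0.1033 bits


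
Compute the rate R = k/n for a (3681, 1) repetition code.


Rate = k/n = 1/3681

1/3681


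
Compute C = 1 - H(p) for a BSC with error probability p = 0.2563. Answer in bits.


H(p) = -p*log2(p) - (1-p)*log2(1-p) = -0.2563*log2(0.2563) - 0.7437*log2(0.7437) = 0.503397 + 0.317714 = 0.8211. C = 1 - H(p) = 1 - 0.8211 = 0.1789

0.1789 bits


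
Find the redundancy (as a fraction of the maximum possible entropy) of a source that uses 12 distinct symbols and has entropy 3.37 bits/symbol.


H_max = log2(K) = log2(12) = 3.585 bits/symbol. Redundancy = 1 - H/H_max = 1 - 3.37/3.585 = 1 - 0.94 = 0.06

0.06


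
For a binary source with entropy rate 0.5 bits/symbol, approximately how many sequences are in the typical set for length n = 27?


log2|A_typical| = nH = 27 * 0.5 = 13.5, so |A_typical| ~ 2^13.5 = 1.159e+04

1.159e+04


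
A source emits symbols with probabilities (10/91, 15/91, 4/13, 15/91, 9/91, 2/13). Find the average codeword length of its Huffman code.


Huffman construction (repeatedly merge the two least-probable nodes; each merge adds 1 bit to every symbol beneath it): 9/91 + 10/91 = 19/91; 2/13 + 15/91 = 29/91; 15/91 + 19/91 = 34/91; 4/13 + 29/91 = 57/91; 34/91 + 57/91 = 1. Resulting codeword lengths (in the order the probabilities were given): (3, 3, 2, 2, 3, 3). L_avg = sum(p_i * l_i) = 10/91*3 + 15/91*3 + 4/13*2 + 15/91*2 + 9/91*3 + 2/13*3 = 230/91 = 2.5275

2.5275 bits


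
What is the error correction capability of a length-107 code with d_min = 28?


Correction capability = floor((d-1)/2) = floor((28-1)/2) = 13

13 errors


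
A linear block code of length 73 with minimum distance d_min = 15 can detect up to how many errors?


Detection capability = d_min - 1 = 15 - 1 = 14

14 errors


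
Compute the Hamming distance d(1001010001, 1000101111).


Count differing positions: . . . ^ ^ ^ ^ ^ ^ . = 6 differences

6


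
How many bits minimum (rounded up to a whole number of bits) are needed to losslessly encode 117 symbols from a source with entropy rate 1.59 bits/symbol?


Minimum bits >= n * H = 117 * 1.59 = 186.03, rounded up to a whole number of bits = 187

187 bits


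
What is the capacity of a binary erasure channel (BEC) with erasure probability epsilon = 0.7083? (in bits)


C = 1 - epsilon = 1 - 0.7083 = 0.2917

0.2917 bits


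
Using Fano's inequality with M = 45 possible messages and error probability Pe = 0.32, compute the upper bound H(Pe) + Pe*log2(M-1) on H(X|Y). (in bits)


H(Pe) = -Pe*log2(Pe) - (1-Pe)*log2(1-Pe) = -0.32*log2(0.32) - 0.68*log2(0.68) = 0.526034 + 0.378347 = 0.9044. Pe*log2(M-1) = 0.32*log2(44) = 1.747018. Bound = H(Pe) + Pe*log2(M-1) = 0.526034 + 0.378347 + 1.747018 = 2.6514

2.6514 bits


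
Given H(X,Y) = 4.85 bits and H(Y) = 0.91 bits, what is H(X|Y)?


H(X|Y) = H(X,Y) - H(Y) = 4.85 - 0.91 = 3.94

3.94 bits


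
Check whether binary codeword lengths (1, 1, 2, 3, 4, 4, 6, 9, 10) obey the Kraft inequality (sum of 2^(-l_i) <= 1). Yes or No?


Kraft sum = sum(2^(-l_i)) = 1.5186, need <= 1. Result: violated (a binary prefix-free code with these lengths cannot exist)

No


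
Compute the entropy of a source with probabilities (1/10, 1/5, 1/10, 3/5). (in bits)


H = -sum(p_i * log2(p_i)). Terms: -(1/10)*log2(1/10) = 0.332193; -(1/5)*log2(1/5) = 0.464386; -(1/10)*log2(1/10) = 0.332193; -(3/5)*log2(3/5) = 0.442179. H = 0.332193 + 0.464386 + 0.332193 + 0.442179 = 1.571

1.571 bits


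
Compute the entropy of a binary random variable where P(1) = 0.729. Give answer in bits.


H = -p*log2(p) - (1-p)*log2(1-p). -0.729*log2(0.729) = 0.332431; -0.271*log2(0.271) = 0.510465. H = 0.332431 + 0.510465 = 0.8429

0.8429 bits


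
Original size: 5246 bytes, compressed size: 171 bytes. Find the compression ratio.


Ratio = original / compressed = 5246 / 171 = 30.6784

30.6784


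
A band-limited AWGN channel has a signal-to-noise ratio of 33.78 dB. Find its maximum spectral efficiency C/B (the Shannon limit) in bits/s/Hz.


SNR_linear = 10^(33.78/10) = 2387.8113; C/B = log2(1 + SNR_linear) = log2(1 + 2387.8113) = 11.2221

11.2221 bits/s/Hz


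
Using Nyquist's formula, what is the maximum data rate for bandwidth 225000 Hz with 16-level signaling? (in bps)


Rate = 2 * B * log2(M) = 2 * 225000 * 4.0 = 1800000.0

1800000.0 bps


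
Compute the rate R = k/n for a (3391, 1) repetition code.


Rate = k/n = 1/3391

1/3391


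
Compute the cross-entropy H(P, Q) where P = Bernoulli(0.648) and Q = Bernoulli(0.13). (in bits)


H(P,Q) = -p*log2(q) - (1-p)*log2(1-q). -0.648*log2(0.13) = 1.907334; -0.352*log2(0.87) = 0.070721. H(P,Q) = 1.907334 + 0.070721 = 1.9781

1.9781 bits


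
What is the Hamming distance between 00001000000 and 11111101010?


Count differing positions: ^ ^ ^ ^ . ^ . ^ . ^ . = 7 differences

7


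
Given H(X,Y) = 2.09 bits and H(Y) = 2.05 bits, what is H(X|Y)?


H(X|Y) = H(X,Y) - H(Y) = 2.09 - 2.05 = 0.04

0.04 bits


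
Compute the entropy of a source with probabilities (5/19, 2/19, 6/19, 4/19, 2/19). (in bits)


H = -sum(p_i * log2(p_i)). Terms: -(5/19)*log2(5/19) = 0.506842; -(2/19)*log2(2/19) = 0.341887; -(6/19)*log2(6/19) = 0.525147; -(4/19)*log2(4/19) = 0.473248; -(2/19)*log2(2/19) = 0.341887. H = 0.506842 + 0.341887 + 0.525147 + 0.473248 + 0.341887 = 2.189

2.189 bits


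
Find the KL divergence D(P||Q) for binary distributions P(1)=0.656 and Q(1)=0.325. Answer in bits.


KL = p*log2(p/q) + (1-p)*log2((1-p)/(1-q)) = 0.656*log2(0.656/0.325) + 0.344*log2(0.344/0.675) = 0.3302

0.3302 bits


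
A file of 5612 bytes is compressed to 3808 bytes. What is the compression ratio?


Ratio = original / compressed = 5612 / 3808 = 1.4737

1.4737


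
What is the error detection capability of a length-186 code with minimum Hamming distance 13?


Detection capability = d_min - 1 = 13 - 1 = 12

12 errors


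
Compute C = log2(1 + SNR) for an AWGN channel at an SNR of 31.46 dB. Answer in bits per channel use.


SNR_linear = 10^(31.46/10) = 1399.5873; C = log2(1 + SNR_linear) = log2(1 + 1399.5873) = 10.4518

10.4518 bits/channel use


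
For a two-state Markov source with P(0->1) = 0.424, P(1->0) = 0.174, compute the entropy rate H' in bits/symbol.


Stationary distribution: pi_0 = p10/(p01+p10) = 0.291, pi_1 = 0.709. Entropy rate H' = pi_0*H(p01) + pi_1*H(p10) = 0.291*0.9833 + 0.709*0.6668 = 0.7589

0.7589 bits/symbol


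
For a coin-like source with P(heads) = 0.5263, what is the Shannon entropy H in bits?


H = -p*log2(p) - (1-p)*log2(1-p). -0.5263*log2(0.5263) = 0.487376; -0.4737*log2(0.4737) = 0.510627. H = 0.487376 + 0.510627 = 0.998

0.998 bits


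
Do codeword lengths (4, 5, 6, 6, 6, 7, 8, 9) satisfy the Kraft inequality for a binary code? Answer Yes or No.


Kraft sum = sum(2^(-l_i)) = 0.1543, need <= 1. Result: satisfied (a binary prefix-free code with these lengths exists)

Yes


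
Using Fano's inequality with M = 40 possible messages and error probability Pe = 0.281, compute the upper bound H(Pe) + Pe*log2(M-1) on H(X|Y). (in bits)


H(Pe) = -Pe*log2(Pe) - (1-Pe)*log2(1-Pe) = -0.281*log2(0.281) - 0.719*log2(0.719) = 0.514612 + 0.342198 = 0.8568. Pe*log2(M-1) = 0.281*log2(39) = 1.485198. Bound = H(Pe) + Pe*log2(M-1) = 0.514612 + 0.342198 + 1.485198 = 2.342

2.342 bits


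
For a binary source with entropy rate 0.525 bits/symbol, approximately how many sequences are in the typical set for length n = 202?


log2|A_typical| = nH = 202 * 0.525 = 106.05, so |A_typical| ~ 2^106.05 = 8.399e+31

8.399e+31


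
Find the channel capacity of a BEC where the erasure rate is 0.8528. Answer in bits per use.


C = 1 - epsilon = 1 - 0.8528 = 0.1472

0.1472 bits


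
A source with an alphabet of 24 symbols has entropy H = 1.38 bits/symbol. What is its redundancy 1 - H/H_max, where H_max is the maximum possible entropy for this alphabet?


H_max = log2(K) = log2(24) = 4.585 bits/symbol. Redundancy = 1 - H/H_max = 1 - 1.38/4.585 = 1 - 0.301 = 0.699

0.699


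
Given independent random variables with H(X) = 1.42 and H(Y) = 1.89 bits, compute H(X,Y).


For independent variables, H(X,Y) = H(X) + H(Y) = 1.42 + 1.89 = 3.31

3.31 bits


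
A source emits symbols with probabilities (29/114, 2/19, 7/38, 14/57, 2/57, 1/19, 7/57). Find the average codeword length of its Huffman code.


Huffman construction (repeatedly merge the two least-probable nodes; each merge adds 1 bit to every symbol beneath it): 2/57 + 1/19 = 5/57; 5/57 + 2/19 = 11/57; 7/57 + 7/38 = 35/114; 11/57 + 14/57 = 25/57; 29/114 + 35/114 = 32/57; 25/57 + 32/57 = 1. Resulting codeword lengths (in the order the probabilities were given): (2, 3, 3, 2, 4, 4, 3). L_avg = sum(p_i * l_i) = 29/114*2 + 2/19*3 + 7/38*3 + 14/57*2 + 2/57*4 + 1/19*4 + 7/57*3 = 295/114 = 2.5877

2.5877 bits


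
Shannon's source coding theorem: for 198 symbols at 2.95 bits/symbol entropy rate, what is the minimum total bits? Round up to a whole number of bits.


Minimum bits >= n * H = 198 * 2.95 = 584.1, rounded up to a whole number of bits = 585

585 bits


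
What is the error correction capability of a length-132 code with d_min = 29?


Correction capability = floor((d-1)/2) = floor((29-1)/2) = 14

14 errors


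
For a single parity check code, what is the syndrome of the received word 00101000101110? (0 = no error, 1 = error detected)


Syndrome = XOR of all bits = 0 XOR 0 XOR 1 XOR 0 XOR 1 XOR 0 XOR 0 XOR 0 XOR 1 XOR 0 XOR 1 XOR 1 XOR 1 XOR 0 = 0

0


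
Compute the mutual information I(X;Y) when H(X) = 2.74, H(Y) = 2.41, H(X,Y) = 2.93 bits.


I(X;Y) = H(X) + H(Y) - H(X,Y) = 2.74 + 2.41 - 2.93 = 2.22

2.22 bits


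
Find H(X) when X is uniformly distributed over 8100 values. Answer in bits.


H = log2(n) = log2(8100) = 12.9837

12.9837 bits


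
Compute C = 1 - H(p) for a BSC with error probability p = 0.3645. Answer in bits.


H(p) = -p*log2(p) - (1-p)*log2(1-p) = -0.3645*log2(0.3645) - 0.6355*log2(0.6355) = 0.530715 + 0.415640 = 0.9464. C = 1 - H(p) = 1 - 0.9464 = 0.0536

0.0536 bits


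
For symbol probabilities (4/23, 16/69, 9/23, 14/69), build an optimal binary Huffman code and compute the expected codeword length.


Huffman construction (repeatedly merge the two least-probable nodes; each merge adds 1 bit to every symbol beneath it): 4/23 + 14/69 = 26/69; 16/69 + 26/69 = 14/23; 9/23 + 14/23 = 1. Resulting codeword lengths (in the order the probabilities were given): (3, 2, 1, 3). L_avg = sum(p_i * l_i) = 4/23*3 + 16/69*2 + 9/23*1 + 14/69*3 = 137/69 = 1.9855

1.9855 bits


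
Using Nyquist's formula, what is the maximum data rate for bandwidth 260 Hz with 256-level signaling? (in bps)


Rate = 2 * B * log2(M) = 2 * 260 * 8.0 = 4160.0

4160.0 bps


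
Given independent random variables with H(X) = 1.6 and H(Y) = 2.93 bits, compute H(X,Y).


For independent variables, H(X,Y) = H(X) + H(Y) = 1.6 + 2.93 = 4.53

4.53 bits


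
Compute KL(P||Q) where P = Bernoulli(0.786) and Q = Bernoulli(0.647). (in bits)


KL = p*log2(p/q) + (1-p)*log2((1-p)/(1-q)) = 0.786*log2(0.786/0.647) + 0.214*log2(0.214/0.353) = 0.0662

0.0662 bits


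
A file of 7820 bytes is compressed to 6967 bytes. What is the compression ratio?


Ratio = original / compressed = 7820 / 6967 = 1.1224

1.1224


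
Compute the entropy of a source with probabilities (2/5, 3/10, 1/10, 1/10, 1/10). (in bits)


H = -sum(p_i * log2(p_i)). Terms: -(2/5)*log2(2/5) = 0.528771; -(3/10)*log2(3/10) = 0.521090; -(1/10)*log2(1/10) = 0.332193; -(1/10)*log2(1/10) = 0.332193; -(1/10)*log2(1/10) = 0.332193. H = 0.528771 + 0.521090 + 0.332193 + 0.332193 + 0.332193 = 2.0464

2.0464 bits


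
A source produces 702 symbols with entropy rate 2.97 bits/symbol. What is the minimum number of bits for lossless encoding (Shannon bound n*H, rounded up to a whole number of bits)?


Minimum bits >= n * H = 702 * 2.97 = 2084.94, rounded up to a whole number of bits = 2085

2085 bits


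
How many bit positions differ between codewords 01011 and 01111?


Count differing positions: . . ^ . . = 1 differences

1


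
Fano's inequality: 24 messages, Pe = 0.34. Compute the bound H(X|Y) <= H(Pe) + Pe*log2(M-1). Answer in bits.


H(Pe) = -Pe*log2(Pe) - (1-Pe)*log2(1-Pe) = -0.34*log2(0.34) - 0.66*log2(0.66) = 0.529174 + 0.395645 = 0.9248. Pe*log2(M-1) = 0.34*log2(23) = 1.538011. Bound = H(Pe) + Pe*log2(M-1) = 0.529174 + 0.395645 + 1.538011 = 2.4628

2.4628 bits


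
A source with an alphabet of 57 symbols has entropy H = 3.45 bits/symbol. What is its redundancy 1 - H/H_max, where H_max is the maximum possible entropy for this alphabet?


H_max = log2(K) = log2(57) = 5.8329 bits/symbol. Redundancy = 1 - H/H_max = 1 - 3.45/5.8329 = 1 - 0.5915 = 0.4085

0.4085


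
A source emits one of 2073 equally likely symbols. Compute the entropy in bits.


H = log2(n) = log2(2073) = 11.0175

11.0175 bits


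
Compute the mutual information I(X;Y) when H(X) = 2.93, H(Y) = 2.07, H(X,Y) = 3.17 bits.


I(X;Y) = H(X) + H(Y) - H(X,Y) = 2.93 + 2.07 - 3.17 = 1.83

1.83 bits


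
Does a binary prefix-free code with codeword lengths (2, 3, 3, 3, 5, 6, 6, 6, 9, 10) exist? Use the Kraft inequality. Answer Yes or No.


Kraft sum = sum(2^(-l_i)) = 0.7061, need <= 1. Result: satisfied (a binary prefix-free code with these lengths exists)

Yes


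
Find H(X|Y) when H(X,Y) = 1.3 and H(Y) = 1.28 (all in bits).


H(X|Y) = H(X,Y) - H(Y) = 1.3 - 1.28 = 0.02

0.02 bits


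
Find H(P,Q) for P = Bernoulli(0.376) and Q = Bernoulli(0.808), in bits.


H(P,Q) = -p*log2(q) - (1-p)*log2(1-q). -0.376*log2(0.808) = 0.115647; -0.624*log2(0.192) = 1.485633. H(P,Q) = 0.115647 + 1.485633 = 1.6013

1.6013 bits


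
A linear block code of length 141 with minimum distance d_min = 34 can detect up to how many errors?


Detection capability = d_min - 1 = 34 - 1 = 33

33 errors


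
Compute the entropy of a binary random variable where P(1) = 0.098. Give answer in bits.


H = -p*log2(p) - (1-p)*log2(1-p). -0.098*log2(0.098) = 0.328405; -0.902*log2(0.902) = 0.134218. H = 0.328405 + 0.134218 = 0.4626

0.4626 bits


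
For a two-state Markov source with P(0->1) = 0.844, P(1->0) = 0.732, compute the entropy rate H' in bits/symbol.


Stationary distribution: pi_0 = p10/(p01+p10) = 0.4645, pi_1 = 0.5355. Entropy rate H' = pi_0*H(p01) + pi_1*H(p10) = 0.4645*0.6247 + 0.5355*0.8386 = 0.7392

0.7392 bits/symbol


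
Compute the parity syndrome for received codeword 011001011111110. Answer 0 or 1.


Syndrome = XOR of all bits = 0 XOR 1 XOR 1 XOR 0 XOR 0 XOR 1 XOR 0 XOR 1 XOR 1 XOR 1 XOR 1 XOR 1 XOR 1 XOR 1 XOR 0 = 0

0


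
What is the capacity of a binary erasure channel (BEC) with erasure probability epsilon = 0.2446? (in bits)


C = 1 - epsilon = 1 - 0.2446 = 0.7554

0.7554 bits


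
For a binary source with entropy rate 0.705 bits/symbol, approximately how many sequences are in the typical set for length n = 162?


log2|A_typical| = nH = 162 * 0.705 = 114.21, so |A_typical| ~ 2^114.21 = 2.402e+34

2.402e+34


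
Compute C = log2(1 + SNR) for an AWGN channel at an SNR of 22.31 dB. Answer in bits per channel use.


SNR_linear = 10^(22.31/10) = 170.2159; C = log2(1 + SNR_linear) = log2(1 + 170.2159) = 7.4197

7.4197 bits/channel use


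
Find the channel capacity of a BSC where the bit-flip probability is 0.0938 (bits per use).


H(p) = -p*log2(p) - (1-p)*log2(1-p) = -0.0938*log2(0.0938) - 0.9062*log2(0.9062) = 0.320258 + 0.128770 = 0.449. C = 1 - H(p) = 1 - 0.449 = 0.551

0.551 bits


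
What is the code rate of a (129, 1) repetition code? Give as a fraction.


Rate = k/n = 1/129

1/129


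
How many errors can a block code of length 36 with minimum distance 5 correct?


Correction capability = floor((d-1)/2) = floor((5-1)/2) = 2

2 errors


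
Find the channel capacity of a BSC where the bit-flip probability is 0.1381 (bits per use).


H(p) = -p*log2(p) - (1-p)*log2(1-p) = -0.1381*log2(0.1381) - 0.8619*log2(0.8619) = 0.394443 + 0.184798 = 0.5792. C = 1 - H(p) = 1 - 0.5792 = 0.4208

0.4208 bits


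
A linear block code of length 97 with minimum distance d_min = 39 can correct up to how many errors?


Correction capability = floor((d-1)/2) = floor((39-1)/2) = 19

19 errors


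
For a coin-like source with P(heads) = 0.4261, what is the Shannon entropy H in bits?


H = -p*log2(p) - (1-p)*log2(1-p). -0.4261*log2(0.4261) = 0.524417; -0.5739*log2(0.5739) = 0.459768. H = 0.524417 + 0.459768 = 0.9842

0.9842 bits
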